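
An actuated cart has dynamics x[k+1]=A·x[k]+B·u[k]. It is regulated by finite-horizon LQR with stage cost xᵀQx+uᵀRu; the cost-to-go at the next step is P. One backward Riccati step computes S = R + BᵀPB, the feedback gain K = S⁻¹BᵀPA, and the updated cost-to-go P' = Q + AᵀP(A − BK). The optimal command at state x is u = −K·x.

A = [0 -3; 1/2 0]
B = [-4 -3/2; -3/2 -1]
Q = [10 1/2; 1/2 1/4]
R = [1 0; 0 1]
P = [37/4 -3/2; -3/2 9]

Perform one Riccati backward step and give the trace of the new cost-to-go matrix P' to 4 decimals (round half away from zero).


BᵀP = [-34.7500 -7.5000; -12.3750 -6.7500]
S = R + BᵀPB = [1 0; 0 1] + [150.2500 59.6250; 59.6250 25.3125] = [151.2500 59.6250; 59.6250 26.3125]
BᵀPA = [-3.7500 104.2500; -3.3750 37.1250]
K = S⁻¹·BᵀPA = [0.2415 1.2470; -0.6756 -1.4148]
A−BK = [-0.0472 -0.1342; 0.1867 0.4557]
AᵀP(A−BK) = [0.8756 2.1513; 2.1513 5.7757]
P' = Q + AᵀP(A−BK) = [10.8756 2.6513; 2.6513 6.0257]
tr(P') = 16.9013

16.9013


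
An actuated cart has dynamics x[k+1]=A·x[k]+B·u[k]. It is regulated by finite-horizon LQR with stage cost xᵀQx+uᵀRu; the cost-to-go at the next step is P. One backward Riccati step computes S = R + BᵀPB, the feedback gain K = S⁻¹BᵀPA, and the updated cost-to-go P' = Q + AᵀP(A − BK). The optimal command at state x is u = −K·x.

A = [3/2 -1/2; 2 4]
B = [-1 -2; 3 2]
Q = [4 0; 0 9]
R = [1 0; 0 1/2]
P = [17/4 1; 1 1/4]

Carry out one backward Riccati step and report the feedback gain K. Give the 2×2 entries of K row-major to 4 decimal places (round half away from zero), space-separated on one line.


0.0479 0.1330 -1.2234 -0.2872

BᵀP = [-1.2500 -0.2500; -6.5000 -1.5000]
S = R + BᵀPB = [1 0; 0 1/2] + [0.5000 2.0000; 2.0000 10.0000] = [1.5000 2.0000; 2.0000 10.5000]
BᵀPA = [-2.3750 -0.3750; -12.7500 -2.7500]
K = S⁻¹·BᵀPA = [0.0479 0.1330; -1.2234 -0.2872]
A−BK = [-0.8989 -0.9415; 4.3032 4.1755]
AᵀP(A−BK) = [1.0778 0.4661; 0.4661 0.3225]
P' = Q + AᵀP(A−BK) = [5.0778 0.4661; 0.4661 9.3225]
tr(P') = 14.4003


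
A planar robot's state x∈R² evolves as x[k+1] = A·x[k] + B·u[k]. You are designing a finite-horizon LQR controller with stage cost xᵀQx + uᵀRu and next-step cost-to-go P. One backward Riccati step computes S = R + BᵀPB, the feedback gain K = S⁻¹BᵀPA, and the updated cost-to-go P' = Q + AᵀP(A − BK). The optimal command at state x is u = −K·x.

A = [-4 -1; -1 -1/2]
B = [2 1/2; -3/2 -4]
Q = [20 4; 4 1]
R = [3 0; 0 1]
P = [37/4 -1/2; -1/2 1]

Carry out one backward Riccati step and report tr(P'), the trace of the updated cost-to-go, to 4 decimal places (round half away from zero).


36.4211

BᵀP = [19.2500 -2.5000; 6.6250 -4.2500]
S = R + BᵀPB = [3 0; 0 1] + [42.2500 19.6250; 19.6250 20.3125] = [45.2500 19.6250; 19.6250 21.3125]
BᵀPA = [-74.5000 -18.0000; -22.2500 -4.5000]
K = S⁻¹·BᵀPA = [-1.9873 -0.5098; 0.7859 0.2583]
A−BK = [-0.4184 -0.1095; -0.8372 -0.2315]
AᵀP(A−BK) = [14.4355 3.7659; 3.7659 0.9856]
P' = Q + AᵀP(A−BK) = [34.4355 7.7659; 7.7659 1.9856]
tr(P') = 36.4211


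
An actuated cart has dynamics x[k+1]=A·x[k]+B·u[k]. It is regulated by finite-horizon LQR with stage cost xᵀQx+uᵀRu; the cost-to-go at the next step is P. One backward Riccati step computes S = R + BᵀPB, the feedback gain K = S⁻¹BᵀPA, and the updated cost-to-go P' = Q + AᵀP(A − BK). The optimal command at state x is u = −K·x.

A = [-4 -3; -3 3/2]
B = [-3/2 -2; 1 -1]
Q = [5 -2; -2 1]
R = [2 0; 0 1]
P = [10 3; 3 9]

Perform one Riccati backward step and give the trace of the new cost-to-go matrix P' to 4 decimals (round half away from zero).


17.5656

BᵀP = [-12.0000 4.5000; -23.0000 -15.0000]
S = R + BᵀPB = [2 0; 0 1] + [22.5000 19.5000; 19.5000 61.0000] = [24.5000 19.5000; 19.5000 62.0000]
BᵀPA = [34.5000 42.7500; 137.0000 46.5000]
K = S⁻¹·BᵀPA = [-0.4676 1.5313; 2.3568 0.2684]
A−BK = [0.0121 -0.1663; -0.1756 0.2371]
AᵀP(A−BK) = [6.2580 -1.0982; -1.0982 5.3076]
P' = Q + AᵀP(A−BK) = [11.2580 -3.0982; -3.0982 6.3076]
tr(P') = 17.5656


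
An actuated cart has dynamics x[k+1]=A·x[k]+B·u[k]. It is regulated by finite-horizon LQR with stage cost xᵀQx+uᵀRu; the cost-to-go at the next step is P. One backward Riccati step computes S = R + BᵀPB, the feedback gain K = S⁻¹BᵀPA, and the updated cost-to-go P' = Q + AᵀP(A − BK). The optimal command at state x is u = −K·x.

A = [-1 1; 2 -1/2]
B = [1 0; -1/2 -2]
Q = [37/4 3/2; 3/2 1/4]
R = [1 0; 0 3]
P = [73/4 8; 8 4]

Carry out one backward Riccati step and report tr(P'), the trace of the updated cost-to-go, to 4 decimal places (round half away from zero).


BᵀP = [14.2500 6.0000; -16.0000 -8.0000]
S = R + BᵀPB = [1 0; 0 3] + [11.2500 -12.0000; -12.0000 16.0000] = [12.2500 -12.0000; -12.0000 19.0000]
BᵀPA = [-2.2500 11.2500; 0.0000 -12.0000]
K = S⁻¹·BᵀPA = [-0.4817 0.7859; -0.3042 -0.1352]
A−BK = [-0.5183 0.2141; 1.1507 -0.3775]
AᵀP(A−BK) = [1.1662 -0.4817; -0.4817 0.7859]
P' = Q + AᵀP(A−BK) = [10.4162 1.0183; 1.0183 1.0359]
tr(P') = 11.4521

11.4521


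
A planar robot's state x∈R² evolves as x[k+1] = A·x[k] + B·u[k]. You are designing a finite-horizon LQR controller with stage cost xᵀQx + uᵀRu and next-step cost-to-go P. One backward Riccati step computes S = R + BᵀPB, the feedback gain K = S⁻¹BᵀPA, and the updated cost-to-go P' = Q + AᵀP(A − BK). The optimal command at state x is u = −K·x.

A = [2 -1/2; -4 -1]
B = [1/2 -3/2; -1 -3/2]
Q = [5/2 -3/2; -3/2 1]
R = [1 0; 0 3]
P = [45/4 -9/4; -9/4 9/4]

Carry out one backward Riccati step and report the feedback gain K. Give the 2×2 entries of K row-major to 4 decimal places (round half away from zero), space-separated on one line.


3.3704 0.2199 -0.1828 0.3542

BᵀP = [7.8750 -3.3750; -13.5000 0.0000]
S = R + BᵀPB = [1 0; 0 3] + [7.3125 -6.7500; -6.7500 20.2500] = [8.3125 -6.7500; -6.7500 23.2500]
BᵀPA = [29.2500 -0.5625; -27.0000 6.7500]
K = S⁻¹·BᵀPA = [3.3704 0.2199; -0.1828 0.3542]
A−BK = [0.0406 -0.0787; -0.9038 -0.2488]
AᵀP(A−BK) = [13.4814 0.8797; 0.8797 0.5455]
P' = Q + AᵀP(A−BK) = [15.9814 -0.6203; -0.6203 1.5455]
tr(P') = 17.5270


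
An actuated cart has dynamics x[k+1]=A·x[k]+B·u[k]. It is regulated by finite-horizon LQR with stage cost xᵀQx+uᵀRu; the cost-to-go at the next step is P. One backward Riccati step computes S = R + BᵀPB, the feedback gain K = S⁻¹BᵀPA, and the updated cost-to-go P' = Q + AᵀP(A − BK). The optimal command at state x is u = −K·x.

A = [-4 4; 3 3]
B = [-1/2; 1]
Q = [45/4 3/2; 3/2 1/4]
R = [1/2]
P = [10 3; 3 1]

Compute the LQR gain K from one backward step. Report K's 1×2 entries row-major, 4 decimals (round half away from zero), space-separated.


BᵀP = [-2.0000 -0.5000]
S = R + BᵀPB = [1/2] + [0.5000] = [1.0000]
BᵀPA = [6.5000 -9.5000]
K = S⁻¹·BᵀPA = [6.5000 -9.5000]
A−BK = [-0.7500 -0.7500; -3.5000 12.5000]
AᵀP(A−BK) = [54.7500 -89.2500; -89.2500 150.7500]
P' = Q + AᵀP(A−BK) = [66.0000 -87.7500; -87.7500 151.0000]
tr(P') = 217.0000

6.5000 -9.5000


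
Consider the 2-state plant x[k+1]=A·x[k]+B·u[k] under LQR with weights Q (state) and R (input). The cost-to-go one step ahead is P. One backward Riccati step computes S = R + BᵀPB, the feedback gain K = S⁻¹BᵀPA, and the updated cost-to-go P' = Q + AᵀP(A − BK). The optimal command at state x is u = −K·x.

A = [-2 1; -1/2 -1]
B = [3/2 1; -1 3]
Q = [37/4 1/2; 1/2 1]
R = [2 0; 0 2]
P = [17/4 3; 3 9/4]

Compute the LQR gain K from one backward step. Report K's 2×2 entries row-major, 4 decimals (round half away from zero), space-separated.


-0.2935 0.1310 -0.6383 0.0488

BᵀP = [3.3750 2.2500; 13.2500 9.7500]
S = R + BᵀPB = [2 0; 0 2] + [2.8125 10.1250; 10.1250 42.5000] = [4.8125 10.1250; 10.1250 44.5000]
BᵀPA = [-7.8750 1.1250; -31.3750 3.5000]
K = S⁻¹·BᵀPA = [-0.2935 0.1310; -0.6383 0.0488]
A−BK = [-0.9215 0.7547; 1.1213 -1.0155]
AᵀP(A−BK) = [1.2253 -0.3108; -0.3108 0.1817]
P' = Q + AᵀP(A−BK) = [10.4753 0.1892; 0.1892 1.1817]
tr(P') = 11.6569


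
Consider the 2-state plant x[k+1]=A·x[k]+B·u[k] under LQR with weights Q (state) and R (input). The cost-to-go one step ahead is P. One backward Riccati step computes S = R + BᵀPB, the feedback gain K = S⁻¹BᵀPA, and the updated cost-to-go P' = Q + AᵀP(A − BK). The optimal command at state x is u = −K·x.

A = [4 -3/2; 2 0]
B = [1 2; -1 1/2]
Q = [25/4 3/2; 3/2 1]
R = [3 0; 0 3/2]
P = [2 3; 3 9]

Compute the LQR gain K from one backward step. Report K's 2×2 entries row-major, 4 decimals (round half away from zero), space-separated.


-0.5897 -0.1250 2.2564 -0.5000

BᵀP = [-1.0000 -6.0000; 5.5000 10.5000]
S = R + BᵀPB = [3 0; 0 3/2] + [5.0000 -5.0000; -5.0000 16.2500] = [8.0000 -5.0000; -5.0000 17.7500]
BᵀPA = [-16.0000 1.5000; 43.0000 -8.2500]
K = S⁻¹·BᵀPA = [-0.5897 -0.1250; 2.2564 -0.5000]
A−BK = [0.0769 -0.3750; 0.2821 0.1250]
AᵀP(A−BK) = [9.5385 -1.5000; -1.5000 0.5625]
P' = Q + AᵀP(A−BK) = [15.7885 0.0000; 0.0000 1.5625]
tr(P') = 17.3510


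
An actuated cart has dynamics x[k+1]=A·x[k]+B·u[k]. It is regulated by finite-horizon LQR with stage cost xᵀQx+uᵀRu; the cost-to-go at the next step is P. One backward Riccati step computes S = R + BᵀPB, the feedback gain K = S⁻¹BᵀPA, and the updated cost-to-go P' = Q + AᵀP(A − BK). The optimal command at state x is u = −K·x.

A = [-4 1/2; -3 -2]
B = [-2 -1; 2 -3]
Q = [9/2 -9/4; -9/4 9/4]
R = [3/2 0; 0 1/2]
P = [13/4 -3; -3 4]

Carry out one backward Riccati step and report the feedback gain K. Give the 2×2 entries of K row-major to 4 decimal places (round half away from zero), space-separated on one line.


0.9266 -0.4098 1.4407 0.4040

BᵀP = [-12.5000 14.0000; 5.7500 -9.0000]
S = R + BᵀPB = [3/2 0; 0 1/2] + [53.0000 -29.5000; -29.5000 21.2500] = [54.5000 -29.5000; -29.5000 21.7500]
BᵀPA = [8.0000 -34.2500; 4.0000 20.8750]
K = S⁻¹·BᵀPA = [0.9266 -0.4098; 1.4407 0.4040]
A−BK = [-0.7061 0.0845; -0.5311 0.0315]
AᵀP(A−BK) = [2.8243 -0.3380; -0.3380 0.3447]
P' = Q + AᵀP(A−BK) = [7.3243 -2.5880; -2.5880 2.5947]
tr(P') = 9.9189


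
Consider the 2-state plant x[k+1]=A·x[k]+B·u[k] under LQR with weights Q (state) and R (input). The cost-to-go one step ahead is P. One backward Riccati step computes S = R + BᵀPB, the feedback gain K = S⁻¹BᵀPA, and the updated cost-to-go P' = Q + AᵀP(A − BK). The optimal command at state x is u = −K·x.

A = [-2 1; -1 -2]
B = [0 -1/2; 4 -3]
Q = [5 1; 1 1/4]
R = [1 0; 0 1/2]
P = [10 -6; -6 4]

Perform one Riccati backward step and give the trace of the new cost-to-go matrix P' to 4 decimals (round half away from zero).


BᵀP = [-24.0000 16.0000; 13.0000 -9.0000]
S = R + BᵀPB = [1 0; 0 1/2] + [64.0000 -36.0000; -36.0000 20.5000] = [65.0000 -36.0000; -36.0000 21.0000]
BᵀPA = [32.0000 -56.0000; -17.0000 31.0000]
K = S⁻¹·BᵀPA = [0.8696 -0.8696; 0.6812 -0.0145]
A−BK = [-1.6594 0.9928; -2.4348 1.4348]
AᵀP(A−BK) = [3.7536 -2.4203; -2.4203 1.7536]
P' = Q + AᵀP(A−BK) = [8.7536 -1.4203; -1.4203 2.0036]
tr(P') = 10.7572

10.7572


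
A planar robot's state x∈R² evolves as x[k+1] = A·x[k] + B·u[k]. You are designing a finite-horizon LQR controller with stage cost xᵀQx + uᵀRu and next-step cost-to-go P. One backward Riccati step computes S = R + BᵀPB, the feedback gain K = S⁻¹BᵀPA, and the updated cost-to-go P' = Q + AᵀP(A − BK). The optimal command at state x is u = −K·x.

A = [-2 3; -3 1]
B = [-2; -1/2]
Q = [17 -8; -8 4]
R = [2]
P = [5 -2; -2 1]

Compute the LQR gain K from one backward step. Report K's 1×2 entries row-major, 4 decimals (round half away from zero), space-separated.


0.4110 -1.2877

BᵀP = [-9.0000 3.5000]
S = R + BᵀPB = [2] + [16.2500] = [18.2500]
BᵀPA = [7.5000 -23.5000]
K = S⁻¹·BᵀPA = [0.4110 -1.2877]
A−BK = [-1.1781 0.4247; -2.7945 0.3562]
AᵀP(A−BK) = [1.9178 -1.3425; -1.3425 3.7397]
P' = Q + AᵀP(A−BK) = [18.9178 -9.3425; -9.3425 7.7397]
tr(P') = 26.6575


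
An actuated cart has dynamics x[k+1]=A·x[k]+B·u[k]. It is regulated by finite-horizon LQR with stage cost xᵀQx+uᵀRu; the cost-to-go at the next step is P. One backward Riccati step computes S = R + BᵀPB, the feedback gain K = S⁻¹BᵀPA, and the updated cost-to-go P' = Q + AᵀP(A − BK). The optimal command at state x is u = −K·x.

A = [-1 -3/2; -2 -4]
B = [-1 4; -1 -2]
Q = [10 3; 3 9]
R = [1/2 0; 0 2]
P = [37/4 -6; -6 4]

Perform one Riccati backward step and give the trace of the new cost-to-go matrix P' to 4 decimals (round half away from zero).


BᵀP = [-3.2500 2.0000; 49.0000 -32.0000]
S = R + BᵀPB = [1/2 0; 0 2] + [1.2500 -17.0000; -17.0000 260.0000] = [1.7500 -17.0000; -17.0000 262.0000]
BᵀPA = [-0.7500 -3.1250; 15.0000 54.5000]
K = S⁻¹·BᵀPA = [0.3451 0.6357; 0.0796 0.2493]
A−BK = [-0.9735 -1.8614; -1.4956 -2.8658]
AᵀP(A−BK) = [0.3142 0.6128; 0.6128 1.2142]
P' = Q + AᵀP(A−BK) = [10.3142 3.6128; 3.6128 10.2142]
tr(P') = 20.5284

20.5284


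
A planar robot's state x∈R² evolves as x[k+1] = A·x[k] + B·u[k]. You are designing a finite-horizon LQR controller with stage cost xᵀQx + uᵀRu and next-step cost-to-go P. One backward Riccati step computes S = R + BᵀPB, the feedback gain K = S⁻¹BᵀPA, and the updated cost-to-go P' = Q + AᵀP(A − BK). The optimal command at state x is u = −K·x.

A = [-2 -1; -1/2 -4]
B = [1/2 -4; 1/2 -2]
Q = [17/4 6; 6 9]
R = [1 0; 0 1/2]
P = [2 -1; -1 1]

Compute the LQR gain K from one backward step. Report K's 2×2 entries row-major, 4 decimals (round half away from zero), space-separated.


0.0694 -0.6590 0.5434 -0.1618

BᵀP = [0.5000 0.0000; -6.0000 2.0000]
S = R + BᵀPB = [1 0; 0 1/2] + [0.2500 -2.0000; -2.0000 20.0000] = [1.2500 -2.0000; -2.0000 20.5000]
BᵀPA = [-1.0000 -0.5000; 11.0000 -2.0000]
K = S⁻¹·BᵀPA = [0.0694 -0.6590; 0.5434 -0.1618]
A−BK = [0.1387 -1.3179; 0.5520 -3.9942]
AᵀP(A−BK) = [0.3425 -1.3786; -1.3786 9.3468]
P' = Q + AᵀP(A−BK) = [4.5925 4.6214; 4.6214 18.3468]
tr(P') = 22.9393


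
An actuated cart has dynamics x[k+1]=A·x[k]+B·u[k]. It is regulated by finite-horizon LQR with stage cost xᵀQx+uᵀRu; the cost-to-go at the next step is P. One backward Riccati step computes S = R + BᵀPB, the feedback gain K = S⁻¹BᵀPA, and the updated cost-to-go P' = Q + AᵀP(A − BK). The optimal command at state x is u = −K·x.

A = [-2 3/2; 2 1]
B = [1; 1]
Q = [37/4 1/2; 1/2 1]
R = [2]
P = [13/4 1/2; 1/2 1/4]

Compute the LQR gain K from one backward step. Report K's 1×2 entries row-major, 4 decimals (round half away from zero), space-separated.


-0.9231 0.9808

BᵀP = [3.7500 0.7500]
S = R + BᵀPB = [2] + [4.5000] = [6.5000]
BᵀPA = [-6.0000 6.3750]
K = S⁻¹·BᵀPA = [-0.9231 0.9808]
A−BK = [-1.0769 0.5192; 2.9231 0.0192]
AᵀP(A−BK) = [4.4615 -2.8654; -2.8654 2.8101]
P' = Q + AᵀP(A−BK) = [13.7115 -2.3654; -2.3654 3.8101]
tr(P') = 17.5216


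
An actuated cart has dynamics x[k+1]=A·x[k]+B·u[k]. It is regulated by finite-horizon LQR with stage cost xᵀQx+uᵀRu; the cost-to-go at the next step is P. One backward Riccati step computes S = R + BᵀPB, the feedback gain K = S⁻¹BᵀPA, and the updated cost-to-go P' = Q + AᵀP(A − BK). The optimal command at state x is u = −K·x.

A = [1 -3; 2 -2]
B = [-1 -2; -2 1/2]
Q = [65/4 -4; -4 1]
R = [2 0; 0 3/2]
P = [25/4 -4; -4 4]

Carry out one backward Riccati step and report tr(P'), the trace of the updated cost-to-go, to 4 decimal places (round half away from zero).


21.8821

BᵀP = [1.7500 -4.0000; -14.5000 10.0000]
S = R + BᵀPB = [2 0; 0 3/2] + [6.2500 -5.5000; -5.5000 34.0000] = [8.2500 -5.5000; -5.5000 35.5000]
BᵀPA = [-6.2500 2.7500; 5.5000 23.5000]
K = S⁻¹·BᵀPA = [-0.7297 0.8639; 0.0419 0.7958]
A−BK = [0.3541 -0.5445; 0.5198 -0.6702]
AᵀP(A−BK) = [1.4593 -1.7277; -1.7277 3.1728]
P' = Q + AᵀP(A−BK) = [17.7093 -5.7277; -5.7277 4.1728]
tr(P') = 21.8821


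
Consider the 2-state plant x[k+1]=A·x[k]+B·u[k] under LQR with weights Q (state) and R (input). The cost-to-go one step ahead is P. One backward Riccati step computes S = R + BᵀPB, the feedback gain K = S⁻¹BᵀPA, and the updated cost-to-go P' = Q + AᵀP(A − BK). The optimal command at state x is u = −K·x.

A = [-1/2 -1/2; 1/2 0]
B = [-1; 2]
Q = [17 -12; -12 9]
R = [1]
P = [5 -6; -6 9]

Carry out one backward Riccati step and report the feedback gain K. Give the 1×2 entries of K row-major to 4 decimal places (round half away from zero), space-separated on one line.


0.3106 0.1288

BᵀP = [-17.0000 24.0000]
S = R + BᵀPB = [1] + [65.0000] = [66.0000]
BᵀPA = [20.5000 8.5000]
K = S⁻¹·BᵀPA = [0.3106 0.1288]
A−BK = [-0.1894 -0.3712; -0.1212 -0.2576]
AᵀP(A−BK) = [0.1326 0.1098; 0.1098 0.1553]
P' = Q + AᵀP(A−BK) = [17.1326 -11.8902; -11.8902 9.1553]
tr(P') = 26.2879


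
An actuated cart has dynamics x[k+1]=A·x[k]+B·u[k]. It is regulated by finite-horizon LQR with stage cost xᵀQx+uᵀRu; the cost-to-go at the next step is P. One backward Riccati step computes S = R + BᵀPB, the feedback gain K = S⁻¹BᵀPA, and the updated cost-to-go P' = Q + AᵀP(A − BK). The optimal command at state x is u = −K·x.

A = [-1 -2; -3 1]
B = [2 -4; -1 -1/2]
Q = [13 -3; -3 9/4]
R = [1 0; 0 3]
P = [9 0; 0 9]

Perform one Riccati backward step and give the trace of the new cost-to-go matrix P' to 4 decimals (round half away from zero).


26.0974

BᵀP = [18.0000 -9.0000; -36.0000 -4.5000]
S = R + BᵀPB = [1 0; 0 3] + [45.0000 -67.5000; -67.5000 146.2500] = [46.0000 -67.5000; -67.5000 149.2500]
BᵀPA = [9.0000 -45.0000; 49.5000 67.5000]
K = S⁻¹·BᵀPA = [2.0286 -0.9354; 1.2491 0.0292]
A−BK = [-0.0607 -0.0123; -0.3469 0.0792]
AᵀP(A−BK) = [9.9120 -2.0286; -2.0286 0.9354]
P' = Q + AᵀP(A−BK) = [22.9120 -5.0286; -5.0286 3.1854]
tr(P') = 26.0974


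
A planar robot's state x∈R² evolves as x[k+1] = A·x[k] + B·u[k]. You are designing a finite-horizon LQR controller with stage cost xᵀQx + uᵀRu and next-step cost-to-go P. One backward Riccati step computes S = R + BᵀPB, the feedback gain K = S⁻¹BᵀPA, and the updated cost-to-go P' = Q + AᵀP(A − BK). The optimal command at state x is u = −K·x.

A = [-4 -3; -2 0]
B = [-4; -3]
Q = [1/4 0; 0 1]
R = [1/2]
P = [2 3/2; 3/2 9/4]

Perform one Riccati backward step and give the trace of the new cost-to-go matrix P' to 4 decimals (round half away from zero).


4.1768

BᵀP = [-12.5000 -12.7500]
S = R + BᵀPB = [1/2] + [88.2500] = [88.7500]
BᵀPA = [75.5000 37.5000]
K = S⁻¹·BᵀPA = [0.8507 0.4225]
A−BK = [-0.5972 -1.3099; 0.5521 1.2676]
AᵀP(A−BK) = [0.7718 1.0986; 1.0986 2.1549]
P' = Q + AᵀP(A−BK) = [1.0218 1.0986; 1.0986 3.1549]
tr(P') = 4.1768


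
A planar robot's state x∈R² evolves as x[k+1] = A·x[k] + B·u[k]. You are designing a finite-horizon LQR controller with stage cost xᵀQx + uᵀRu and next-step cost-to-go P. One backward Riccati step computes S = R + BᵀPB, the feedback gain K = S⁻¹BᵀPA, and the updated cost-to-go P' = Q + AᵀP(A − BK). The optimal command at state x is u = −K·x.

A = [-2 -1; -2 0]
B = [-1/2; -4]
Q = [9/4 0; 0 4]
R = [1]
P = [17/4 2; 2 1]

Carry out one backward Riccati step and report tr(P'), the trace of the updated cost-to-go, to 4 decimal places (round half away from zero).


BᵀP = [-10.1250 -5.0000]
S = R + BᵀPB = [1] + [25.0625] = [26.0625]
BᵀPA = [30.2500 10.1250]
K = S⁻¹·BᵀPA = [1.1607 0.3885]
A−BK = [-1.4197 -0.8058; 2.6427 1.5540]
AᵀP(A−BK) = [1.8897 0.7482; 0.7482 0.3165]
P' = Q + AᵀP(A−BK) = [4.1397 0.7482; 0.7482 4.3165]
tr(P') = 8.4562

8.4562


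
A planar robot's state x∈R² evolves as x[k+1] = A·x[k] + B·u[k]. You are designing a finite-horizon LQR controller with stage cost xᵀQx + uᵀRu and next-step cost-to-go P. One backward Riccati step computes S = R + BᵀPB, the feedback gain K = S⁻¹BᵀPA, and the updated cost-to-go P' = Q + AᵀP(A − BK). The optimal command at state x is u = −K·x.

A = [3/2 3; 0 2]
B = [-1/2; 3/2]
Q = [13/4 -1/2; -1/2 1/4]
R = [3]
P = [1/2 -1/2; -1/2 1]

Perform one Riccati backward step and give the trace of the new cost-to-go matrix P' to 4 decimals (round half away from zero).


BᵀP = [-1.0000 1.7500]
S = R + BᵀPB = [3] + [3.1250] = [6.1250]
BᵀPA = [-1.5000 0.5000]
K = S⁻¹·BᵀPA = [-0.2449 0.0816]
A−BK = [1.3776 3.0408; 0.3673 1.8776]
AᵀP(A−BK) = [0.7577 0.8724; 0.8724 2.4592]
P' = Q + AᵀP(A−BK) = [4.0077 0.3724; 0.3724 2.7092]
tr(P') = 6.7168

6.7168


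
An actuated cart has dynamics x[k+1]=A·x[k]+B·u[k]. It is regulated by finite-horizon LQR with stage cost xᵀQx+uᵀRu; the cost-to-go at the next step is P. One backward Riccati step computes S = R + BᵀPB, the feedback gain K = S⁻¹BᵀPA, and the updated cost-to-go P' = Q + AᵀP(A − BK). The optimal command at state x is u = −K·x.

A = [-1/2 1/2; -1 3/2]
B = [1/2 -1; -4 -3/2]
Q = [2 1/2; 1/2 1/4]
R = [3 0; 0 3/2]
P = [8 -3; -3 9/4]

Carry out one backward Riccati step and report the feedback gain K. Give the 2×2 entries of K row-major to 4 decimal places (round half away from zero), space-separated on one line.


0.0490 -0.1482 0.3842 -0.4224

BᵀP = [16.0000 -10.5000; -3.5000 -0.3750]
S = R + BᵀPB = [3 0; 0 3/2] + [50.0000 -0.2500; -0.2500 4.0625] = [53.0000 -0.2500; -0.2500 5.5625]
BᵀPA = [2.5000 -7.7500; 2.1250 -2.3125]
K = S⁻¹·BᵀPA = [0.0490 -0.1482; 0.3842 -0.4224]
A−BK = [-0.1403 0.1517; -0.2277 0.2735]
AᵀP(A−BK) = [0.3111 -0.3569; -0.3569 0.4370]
P' = Q + AᵀP(A−BK) = [2.3111 0.1431; 0.1431 0.6870]
tr(P') = 2.9981


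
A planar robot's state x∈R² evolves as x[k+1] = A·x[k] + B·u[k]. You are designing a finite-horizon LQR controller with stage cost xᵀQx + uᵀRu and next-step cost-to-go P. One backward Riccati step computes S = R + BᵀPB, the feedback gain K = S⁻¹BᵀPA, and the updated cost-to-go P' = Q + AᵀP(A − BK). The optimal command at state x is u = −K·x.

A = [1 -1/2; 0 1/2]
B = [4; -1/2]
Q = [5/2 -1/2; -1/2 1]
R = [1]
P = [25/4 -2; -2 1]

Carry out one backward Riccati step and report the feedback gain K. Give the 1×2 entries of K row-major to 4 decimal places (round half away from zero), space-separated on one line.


BᵀP = [26.0000 -8.5000]
S = R + BᵀPB = [1] + [108.2500] = [109.2500]
BᵀPA = [26.0000 -17.2500]
K = S⁻¹·BᵀPA = [0.2380 -0.1579]
A−BK = [0.0481 0.1316; 0.1190 0.4211]
AᵀP(A−BK) = [0.0624 -0.0197; -0.0197 0.0888]
P' = Q + AᵀP(A−BK) = [2.5624 -0.5197; -0.5197 1.0888]
tr(P') = 3.6512

0.2380 -0.1579


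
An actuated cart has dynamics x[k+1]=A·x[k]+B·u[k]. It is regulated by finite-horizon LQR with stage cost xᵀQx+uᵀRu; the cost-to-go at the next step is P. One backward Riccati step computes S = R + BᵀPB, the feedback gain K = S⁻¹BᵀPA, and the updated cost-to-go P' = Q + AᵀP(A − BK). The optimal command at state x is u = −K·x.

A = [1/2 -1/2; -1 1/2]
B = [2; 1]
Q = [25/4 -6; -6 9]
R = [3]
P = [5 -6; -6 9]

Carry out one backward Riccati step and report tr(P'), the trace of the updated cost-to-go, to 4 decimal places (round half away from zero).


33.3438

BᵀP = [4.0000 -3.0000]
S = R + BᵀPB = [3] + [5.0000] = [8.0000]
BᵀPA = [5.0000 -3.5000]
K = S⁻¹·BᵀPA = [0.6250 -0.4375]
A−BK = [-0.7500 0.3750; -1.6250 0.9375]
AᵀP(A−BK) = [13.1250 -8.0625; -8.0625 4.9688]
P' = Q + AᵀP(A−BK) = [19.3750 -14.0625; -14.0625 13.9688]
tr(P') = 33.3438


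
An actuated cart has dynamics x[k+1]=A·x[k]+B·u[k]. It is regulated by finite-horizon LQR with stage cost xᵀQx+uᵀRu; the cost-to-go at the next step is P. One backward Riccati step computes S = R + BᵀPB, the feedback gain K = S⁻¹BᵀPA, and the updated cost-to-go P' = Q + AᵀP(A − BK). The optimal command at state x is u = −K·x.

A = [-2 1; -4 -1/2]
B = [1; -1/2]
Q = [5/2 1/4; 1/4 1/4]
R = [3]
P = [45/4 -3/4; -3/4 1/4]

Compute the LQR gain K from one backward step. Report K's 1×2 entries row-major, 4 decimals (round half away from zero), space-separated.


BᵀP = [11.6250 -0.8750]
S = R + BᵀPB = [3] + [12.0625] = [15.0625]
BᵀPA = [-19.7500 12.0625]
K = S⁻¹·BᵀPA = [-1.3112 0.8008]
A−BK = [-0.6888 0.1992; -4.6556 -0.0996]
AᵀP(A−BK) = [11.1037 -3.9336; -3.9336 2.4025]
P' = Q + AᵀP(A−BK) = [13.6037 -3.6836; -3.6836 2.6525]
tr(P') = 16.2562

-1.3112 0.8008


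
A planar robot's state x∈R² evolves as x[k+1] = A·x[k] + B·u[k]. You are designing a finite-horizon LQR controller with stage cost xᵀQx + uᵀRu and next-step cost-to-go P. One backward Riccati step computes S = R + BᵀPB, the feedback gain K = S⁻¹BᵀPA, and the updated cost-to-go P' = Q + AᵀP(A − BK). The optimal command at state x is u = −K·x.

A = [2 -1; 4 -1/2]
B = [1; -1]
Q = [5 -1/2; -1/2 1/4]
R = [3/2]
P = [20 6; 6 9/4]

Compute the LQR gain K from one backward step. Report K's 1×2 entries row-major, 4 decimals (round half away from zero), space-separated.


BᵀP = [14.0000 3.7500]
S = R + BᵀPB = [3/2] + [10.2500] = [11.7500]
BᵀPA = [43.0000 -15.8750]
K = S⁻¹·BᵀPA = [3.6596 -1.3511]
A−BK = [-1.6596 0.3511; 7.6596 -1.8511]
AᵀP(A−BK) = [54.6383 -16.4043; -16.4043 5.1144]
P' = Q + AᵀP(A−BK) = [59.6383 -16.9043; -16.9043 5.3644]
tr(P') = 65.0027

3.6596 -1.3511


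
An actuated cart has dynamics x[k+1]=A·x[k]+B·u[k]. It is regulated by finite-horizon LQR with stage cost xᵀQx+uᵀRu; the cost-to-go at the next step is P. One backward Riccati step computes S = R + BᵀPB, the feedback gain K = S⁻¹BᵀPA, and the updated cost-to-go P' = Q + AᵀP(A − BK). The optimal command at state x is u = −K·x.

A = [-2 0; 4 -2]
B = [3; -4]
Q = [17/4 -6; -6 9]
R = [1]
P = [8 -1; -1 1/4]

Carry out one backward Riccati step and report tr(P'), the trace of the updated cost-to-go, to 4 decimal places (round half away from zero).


14.2896

BᵀP = [28.0000 -4.0000]
S = R + BᵀPB = [1] + [100.0000] = [101.0000]
BᵀPA = [-72.0000 8.0000]
K = S⁻¹·BᵀPA = [-0.7129 0.0792]
A−BK = [0.1386 -0.2376; 1.1485 -1.6832]
AᵀP(A−BK) = [0.6733 -0.2970; -0.2970 0.3663]
P' = Q + AᵀP(A−BK) = [4.9233 -6.2970; -6.2970 9.3663]
tr(P') = 14.2896


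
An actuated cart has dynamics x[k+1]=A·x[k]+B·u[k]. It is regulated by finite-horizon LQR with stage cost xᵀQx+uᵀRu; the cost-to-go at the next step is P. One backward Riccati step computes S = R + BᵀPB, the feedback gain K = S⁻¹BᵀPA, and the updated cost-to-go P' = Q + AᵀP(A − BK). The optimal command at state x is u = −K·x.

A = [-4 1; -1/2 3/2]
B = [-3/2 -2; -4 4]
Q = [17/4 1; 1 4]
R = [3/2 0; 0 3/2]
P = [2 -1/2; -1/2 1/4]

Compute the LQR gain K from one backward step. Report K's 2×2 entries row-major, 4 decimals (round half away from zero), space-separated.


BᵀP = [-1.0000 -0.2500; -6.0000 2.0000]
S = R + BᵀPB = [3/2 0; 0 3/2] + [2.5000 1.0000; 1.0000 20.0000] = [4.0000 1.0000; 1.0000 21.5000]
BᵀPA = [4.1250 -1.3750; 23.0000 -3.0000]
K = S⁻¹·BᵀPA = [0.7728 -0.3125; 1.0338 -0.1250]
A−BK = [-0.7732 0.2813; -1.5441 0.7500]
AᵀP(A−BK) = [3.0968 -0.7734; -0.7734 0.2578]
P' = Q + AᵀP(A−BK) = [7.3468 0.2266; 0.2266 4.2578]
tr(P') = 11.6046

0.7728 -0.3125 1.0338 -0.1250


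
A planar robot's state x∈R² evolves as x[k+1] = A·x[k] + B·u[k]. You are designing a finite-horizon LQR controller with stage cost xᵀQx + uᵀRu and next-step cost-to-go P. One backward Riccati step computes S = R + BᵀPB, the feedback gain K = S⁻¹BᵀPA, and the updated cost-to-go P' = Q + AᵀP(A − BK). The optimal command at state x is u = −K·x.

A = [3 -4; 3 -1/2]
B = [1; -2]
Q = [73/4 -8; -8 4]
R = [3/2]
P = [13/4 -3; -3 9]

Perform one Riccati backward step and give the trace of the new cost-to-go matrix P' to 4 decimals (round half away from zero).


BᵀP = [9.2500 -21.0000]
S = R + BᵀPB = [3/2] + [51.2500] = [52.7500]
BᵀPA = [-35.2500 -26.5000]
K = S⁻¹·BᵀPA = [-0.6682 -0.5024]
A−BK = [3.6682 -3.4976; 1.6635 -1.5047]
AᵀP(A−BK) = [32.6943 -29.7085; -29.7085 28.9372]
P' = Q + AᵀP(A−BK) = [50.9443 -37.7085; -37.7085 32.9372]
tr(P') = 83.8815

83.8815


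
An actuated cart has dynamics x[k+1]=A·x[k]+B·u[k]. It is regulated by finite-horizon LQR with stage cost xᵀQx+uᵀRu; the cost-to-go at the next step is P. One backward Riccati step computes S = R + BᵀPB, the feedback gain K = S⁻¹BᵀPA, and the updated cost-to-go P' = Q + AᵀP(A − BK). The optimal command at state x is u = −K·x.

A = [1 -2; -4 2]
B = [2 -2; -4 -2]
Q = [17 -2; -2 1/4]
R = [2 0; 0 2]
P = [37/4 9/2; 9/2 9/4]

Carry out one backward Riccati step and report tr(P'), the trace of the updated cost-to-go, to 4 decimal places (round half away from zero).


BᵀP = [0.5000 0.0000; -27.5000 -13.5000]
S = R + BᵀPB = [2 0; 0 2] + [1.0000 -1.0000; -1.0000 82.0000] = [3.0000 -1.0000; -1.0000 84.0000]
BᵀPA = [0.5000 -1.0000; 26.5000 28.0000]
K = S⁻¹·BᵀPA = [0.2729 -0.2231; 0.3187 0.3307]
A−BK = [1.0916 -0.8924; -2.2709 1.7689]
AᵀP(A−BK) = [0.6673 -0.1514; -0.1514 0.5179]
P' = Q + AᵀP(A−BK) = [17.6673 -2.1514; -2.1514 0.7679]
tr(P') = 18.4353

18.4353


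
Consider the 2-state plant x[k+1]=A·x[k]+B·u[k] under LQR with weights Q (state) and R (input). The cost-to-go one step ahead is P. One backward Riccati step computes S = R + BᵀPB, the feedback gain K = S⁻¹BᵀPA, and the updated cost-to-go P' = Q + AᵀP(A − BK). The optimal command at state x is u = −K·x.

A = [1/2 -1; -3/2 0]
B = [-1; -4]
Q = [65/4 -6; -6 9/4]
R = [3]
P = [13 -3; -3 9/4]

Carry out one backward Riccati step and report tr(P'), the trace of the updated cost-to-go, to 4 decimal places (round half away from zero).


BᵀP = [-1.0000 -6.0000]
S = R + BᵀPB = [3] + [25.0000] = [28.0000]
BᵀPA = [8.5000 1.0000]
K = S⁻¹·BᵀPA = [0.3036 0.0357]
A−BK = [0.8036 -0.9643; -0.2857 0.1429]
AᵀP(A−BK) = [10.2321 -11.3036; -11.3036 12.9643]
P' = Q + AᵀP(A−BK) = [26.4821 -17.3036; -17.3036 15.2143]
tr(P') = 41.6964

41.6964


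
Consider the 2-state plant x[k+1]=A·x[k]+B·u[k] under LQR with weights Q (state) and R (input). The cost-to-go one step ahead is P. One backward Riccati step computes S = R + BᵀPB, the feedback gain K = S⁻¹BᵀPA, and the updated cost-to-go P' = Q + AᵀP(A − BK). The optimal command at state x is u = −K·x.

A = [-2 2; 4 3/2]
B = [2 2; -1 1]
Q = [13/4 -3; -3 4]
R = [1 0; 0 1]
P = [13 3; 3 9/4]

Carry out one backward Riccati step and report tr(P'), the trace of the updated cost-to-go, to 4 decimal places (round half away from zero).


15.0829

BᵀP = [23.0000 3.7500; 29.0000 8.2500]
S = R + BᵀPB = [1 0; 0 1] + [42.2500 49.7500; 49.7500 66.2500] = [43.2500 49.7500; 49.7500 67.2500]
BᵀPA = [-31.0000 51.6250; -25.0000 70.3750]
K = S⁻¹·BᵀPA = [-1.9400 -0.0678; 1.0634 1.0966]
A−BK = [-0.2468 -0.0577; 0.9965 0.3356]
AᵀP(A−BK) = [6.4452 1.8143; 1.8143 1.3877]
P' = Q + AᵀP(A−BK) = [9.6952 -1.1857; -1.1857 5.3877]
tr(P') = 15.0829


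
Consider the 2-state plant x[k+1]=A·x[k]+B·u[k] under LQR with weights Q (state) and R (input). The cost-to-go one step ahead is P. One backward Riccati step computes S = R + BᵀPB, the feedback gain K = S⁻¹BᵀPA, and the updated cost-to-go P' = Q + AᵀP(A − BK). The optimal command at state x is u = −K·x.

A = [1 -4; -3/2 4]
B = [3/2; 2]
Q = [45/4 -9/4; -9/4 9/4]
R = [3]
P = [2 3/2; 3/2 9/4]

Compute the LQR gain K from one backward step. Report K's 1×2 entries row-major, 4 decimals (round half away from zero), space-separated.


-0.1618 0.1176

BᵀP = [6.0000 6.7500]
S = R + BᵀPB = [3] + [22.5000] = [25.5000]
BᵀPA = [-4.1250 3.0000]
K = S⁻¹·BᵀPA = [-0.1618 0.1176]
A−BK = [1.2426 -4.1765; -1.1765 3.7647]
AᵀP(A−BK) = [1.8952 -6.0147; -6.0147 19.6471]
P' = Q + AᵀP(A−BK) = [13.1452 -8.2647; -8.2647 21.8971]
tr(P') = 35.0423


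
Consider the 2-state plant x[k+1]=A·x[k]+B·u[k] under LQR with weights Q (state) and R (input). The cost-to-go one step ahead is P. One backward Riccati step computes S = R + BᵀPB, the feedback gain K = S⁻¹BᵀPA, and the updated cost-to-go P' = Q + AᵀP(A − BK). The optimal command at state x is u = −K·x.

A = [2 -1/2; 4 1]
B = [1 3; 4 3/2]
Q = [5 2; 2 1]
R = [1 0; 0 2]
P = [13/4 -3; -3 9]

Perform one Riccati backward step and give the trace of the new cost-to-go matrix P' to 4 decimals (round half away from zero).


BᵀP = [-8.7500 33.0000; 5.2500 4.5000]
S = R + BᵀPB = [1 0; 0 2] + [123.2500 23.2500; 23.2500 22.5000] = [124.2500 23.2500; 23.2500 24.5000]
BᵀPA = [114.5000 37.3750; 28.5000 1.8750]
K = S⁻¹·BᵀPA = [0.8558 0.3483; 0.3511 -0.2540]
A−BK = [0.0909 -0.0862; 0.0500 -0.0123]
AᵀP(A−BK) = [1.0011 0.1050; 0.1050 0.2696]
P' = Q + AᵀP(A−BK) = [6.0011 2.1050; 2.1050 1.2696]
tr(P') = 7.2706

7.2706


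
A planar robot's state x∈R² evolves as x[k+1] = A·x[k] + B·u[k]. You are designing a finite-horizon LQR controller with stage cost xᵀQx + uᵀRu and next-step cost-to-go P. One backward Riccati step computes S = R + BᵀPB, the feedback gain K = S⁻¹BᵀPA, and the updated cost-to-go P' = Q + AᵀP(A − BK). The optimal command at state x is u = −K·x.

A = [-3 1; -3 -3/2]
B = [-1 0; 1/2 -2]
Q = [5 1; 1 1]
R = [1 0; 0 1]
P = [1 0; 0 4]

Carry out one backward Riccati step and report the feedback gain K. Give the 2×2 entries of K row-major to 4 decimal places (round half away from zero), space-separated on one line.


1.2857 -0.5714 1.7143 0.5714

BᵀP = [-1.0000 2.0000; 0.0000 -8.0000]
S = R + BᵀPB = [1 0; 0 1] + [2.0000 -4.0000; -4.0000 16.0000] = [3.0000 -4.0000; -4.0000 17.0000]
BᵀPA = [-3.0000 -4.0000; 24.0000 12.0000]
K = S⁻¹·BᵀPA = [1.2857 -0.5714; 1.7143 0.5714]
A−BK = [-1.7143 0.4286; -0.2143 -0.0714]
AᵀP(A−BK) = [7.7143 -0.4286; -0.4286 0.8571]
P' = Q + AᵀP(A−BK) = [12.7143 0.5714; 0.5714 1.8571]
tr(P') = 14.5714


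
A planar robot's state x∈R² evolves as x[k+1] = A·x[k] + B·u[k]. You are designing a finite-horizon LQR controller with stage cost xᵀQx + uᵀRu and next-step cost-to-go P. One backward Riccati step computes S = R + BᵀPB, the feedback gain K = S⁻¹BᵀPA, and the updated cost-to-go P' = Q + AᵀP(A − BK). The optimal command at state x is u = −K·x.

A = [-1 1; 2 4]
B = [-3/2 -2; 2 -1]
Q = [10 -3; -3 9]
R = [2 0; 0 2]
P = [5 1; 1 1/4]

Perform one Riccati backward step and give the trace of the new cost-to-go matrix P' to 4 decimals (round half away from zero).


BᵀP = [-5.5000 -1.0000; -11.0000 -2.2500]
S = R + BᵀPB = [2 0; 0 2] + [6.2500 12.0000; 12.0000 24.2500] = [8.2500 12.0000; 12.0000 26.2500]
BᵀPA = [3.5000 -9.5000; 6.5000 -20.0000]
K = S⁻¹·BᵀPA = [0.1912 -0.1292; 0.1602 -0.7028]
A−BK = [-0.3928 -0.5995; 1.7778 3.5556]
AᵀP(A−BK) = [0.2894 0.0207; 0.0207 1.7158]
P' = Q + AᵀP(A−BK) = [10.2894 -2.9793; -2.9793 10.7158]
tr(P') = 21.0052

21.0052


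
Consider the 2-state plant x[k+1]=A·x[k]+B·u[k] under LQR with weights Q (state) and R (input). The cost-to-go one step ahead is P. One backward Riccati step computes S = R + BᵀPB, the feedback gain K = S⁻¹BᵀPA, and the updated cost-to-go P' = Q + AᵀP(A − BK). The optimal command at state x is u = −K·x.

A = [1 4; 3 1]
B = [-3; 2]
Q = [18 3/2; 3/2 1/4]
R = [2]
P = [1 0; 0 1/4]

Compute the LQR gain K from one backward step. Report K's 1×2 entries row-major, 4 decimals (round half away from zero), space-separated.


-0.1250 -0.9583

BᵀP = [-3.0000 0.5000]
S = R + BᵀPB = [2] + [10.0000] = [12.0000]
BᵀPA = [-1.5000 -11.5000]
K = S⁻¹·BᵀPA = [-0.1250 -0.9583]
A−BK = [0.6250 1.1250; 3.2500 2.9167]
AᵀP(A−BK) = [3.0625 3.3125; 3.3125 5.2292]
P' = Q + AᵀP(A−BK) = [21.0625 4.8125; 4.8125 5.4792]
tr(P') = 26.5417


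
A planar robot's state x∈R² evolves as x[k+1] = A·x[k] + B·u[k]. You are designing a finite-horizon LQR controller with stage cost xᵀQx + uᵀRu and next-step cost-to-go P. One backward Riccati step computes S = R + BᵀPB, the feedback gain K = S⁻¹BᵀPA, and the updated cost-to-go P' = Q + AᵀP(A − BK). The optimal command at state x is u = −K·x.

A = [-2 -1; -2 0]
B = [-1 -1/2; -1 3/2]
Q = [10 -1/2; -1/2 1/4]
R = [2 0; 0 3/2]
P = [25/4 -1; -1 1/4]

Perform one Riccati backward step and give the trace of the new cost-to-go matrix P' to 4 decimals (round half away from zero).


BᵀP = [-5.2500 0.7500; -4.6250 0.8750]
S = R + BᵀPB = [2 0; 0 3/2] + [4.5000 3.7500; 3.7500 3.6250] = [6.5000 3.7500; 3.7500 5.1250]
BᵀPA = [9.0000 5.2500; 7.5000 4.6250]
K = S⁻¹·BᵀPA = [0.9351 0.4968; 0.7792 0.5390]
A−BK = [-0.6753 -0.2338; -2.2338 -0.3117]
AᵀP(A−BK) = [3.7403 1.9870; 1.9870 1.1494]
P' = Q + AᵀP(A−BK) = [13.7403 1.4870; 1.4870 1.3994]
tr(P') = 15.1396

15.1396


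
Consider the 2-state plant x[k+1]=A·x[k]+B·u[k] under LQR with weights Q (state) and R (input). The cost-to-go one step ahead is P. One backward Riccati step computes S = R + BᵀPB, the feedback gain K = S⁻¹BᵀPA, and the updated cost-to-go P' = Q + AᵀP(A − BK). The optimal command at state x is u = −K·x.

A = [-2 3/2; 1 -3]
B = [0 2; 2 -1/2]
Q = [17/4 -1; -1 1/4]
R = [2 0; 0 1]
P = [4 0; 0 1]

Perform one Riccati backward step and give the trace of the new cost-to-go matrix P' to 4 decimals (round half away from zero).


8.3878

BᵀP = [0.0000 2.0000; 8.0000 -0.5000]
S = R + BᵀPB = [2 0; 0 1] + [4.0000 -1.0000; -1.0000 16.2500] = [6.0000 -1.0000; -1.0000 17.2500]
BᵀPA = [2.0000 -6.0000; -16.5000 13.5000]
K = S⁻¹·BᵀPA = [0.1756 -0.8780; -0.9463 0.7317]
A−BK = [-0.1073 0.0366; 0.1756 -0.8780]
AᵀP(A−BK) = [1.0341 -1.1707; -1.1707 2.8537]
P' = Q + AᵀP(A−BK) = [5.2841 -2.1707; -2.1707 3.1037]
tr(P') = 8.3878


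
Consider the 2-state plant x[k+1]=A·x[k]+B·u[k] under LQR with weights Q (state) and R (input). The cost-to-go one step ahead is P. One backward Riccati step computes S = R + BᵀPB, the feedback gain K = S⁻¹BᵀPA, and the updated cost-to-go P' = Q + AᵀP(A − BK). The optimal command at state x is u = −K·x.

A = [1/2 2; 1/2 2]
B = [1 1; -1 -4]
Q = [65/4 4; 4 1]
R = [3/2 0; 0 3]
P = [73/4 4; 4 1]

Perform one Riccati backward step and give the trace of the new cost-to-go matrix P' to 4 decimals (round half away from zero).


BᵀP = [14.2500 3.0000; 2.2500 0.0000]
S = R + BᵀPB = [3/2 0; 0 3] + [11.2500 2.2500; 2.2500 2.2500] = [12.7500 2.2500; 2.2500 5.2500]
BᵀPA = [8.6250 34.5000; 1.1250 4.5000]
K = S⁻¹·BᵀPA = [0.6909 2.7636; -0.0818 -0.3273]
A−BK = [-0.1091 -0.4364; 0.8636 3.4545]
AᵀP(A−BK) = [0.9455 3.7818; 3.7818 15.1273]
P' = Q + AᵀP(A−BK) = [17.1955 7.7818; 7.7818 16.1273]
tr(P') = 33.3227

33.3227


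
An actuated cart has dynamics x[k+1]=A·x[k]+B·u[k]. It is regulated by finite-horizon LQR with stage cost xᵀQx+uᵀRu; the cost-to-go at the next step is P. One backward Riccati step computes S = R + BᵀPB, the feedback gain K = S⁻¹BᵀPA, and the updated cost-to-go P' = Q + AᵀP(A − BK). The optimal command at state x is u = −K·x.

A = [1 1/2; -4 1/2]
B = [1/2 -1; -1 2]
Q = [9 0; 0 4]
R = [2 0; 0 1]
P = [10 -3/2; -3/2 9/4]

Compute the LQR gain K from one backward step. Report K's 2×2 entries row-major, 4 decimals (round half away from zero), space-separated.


BᵀP = [6.5000 -3.0000; -13.0000 6.0000]
S = R + BᵀPB = [2 0; 0 1] + [6.2500 -12.5000; -12.5000 25.0000] = [8.2500 -12.5000; -12.5000 26.0000]
BᵀPA = [18.5000 1.7500; -37.0000 -3.5000]
K = S⁻¹·BᵀPA = [0.3176 0.0300; -1.2704 -0.1202]
A−BK = [-0.4292 0.3648; -1.1416 0.7704]
AᵀP(A−BK) = [5.1202 -2.2521; -2.2521 1.8393]
P' = Q + AᵀP(A−BK) = [14.1202 -2.2521; -2.2521 5.8393]
tr(P') = 19.9595

0.3176 0.0300 -1.2704 -0.1202


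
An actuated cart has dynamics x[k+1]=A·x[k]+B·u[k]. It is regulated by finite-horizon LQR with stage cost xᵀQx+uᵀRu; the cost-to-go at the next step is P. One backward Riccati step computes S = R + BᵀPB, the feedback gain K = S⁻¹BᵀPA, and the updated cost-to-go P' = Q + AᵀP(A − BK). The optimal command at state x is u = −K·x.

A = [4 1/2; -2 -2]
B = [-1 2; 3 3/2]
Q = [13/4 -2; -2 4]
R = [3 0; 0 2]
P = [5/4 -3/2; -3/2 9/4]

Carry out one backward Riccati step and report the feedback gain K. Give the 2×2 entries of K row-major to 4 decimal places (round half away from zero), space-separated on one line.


-1.1901 -0.5773 0.4217 -0.0391

BᵀP = [-5.7500 8.2500; 0.2500 0.3750]
S = R + BᵀPB = [3 0; 0 2] + [30.5000 0.8750; 0.8750 1.0625] = [33.5000 0.8750; 0.8750 3.0625]
BᵀPA = [-39.5000 -19.3750; 0.2500 -0.6250]
K = S⁻¹·BᵀPA = [-1.1901 -0.5773; 0.4217 -0.0391]
A−BK = [1.9665 0.0009; 0.9379 -0.2093]
AᵀP(A−BK) = [5.8849 2.2050; 2.2050 1.1022]
P' = Q + AᵀP(A−BK) = [9.1349 0.2050; 0.2050 5.1022]
tr(P') = 14.2371
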